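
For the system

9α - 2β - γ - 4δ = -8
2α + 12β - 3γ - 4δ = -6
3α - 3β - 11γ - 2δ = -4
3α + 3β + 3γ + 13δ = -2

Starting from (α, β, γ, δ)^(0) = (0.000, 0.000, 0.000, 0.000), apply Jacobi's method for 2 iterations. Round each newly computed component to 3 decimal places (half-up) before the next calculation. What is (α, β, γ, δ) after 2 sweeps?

Iteration 1:
  α = (-8 - (-2)·0.000 - (-1)·0.000 - (-4)·0.000) / (9) = -0.889
  β = (-6 - (2)·0.000 - (-3)·0.000 - (-4)·0.000) / (12) = -0.500
  γ = (-4 - (3)·0.000 - (-3)·0.000 - (-2)·0.000) / (-11) = 0.364
  δ = (-2 - (3)·0.000 - (3)·0.000 - (3)·0.000) / (13) = -0.154
Iteration 2:
  α = (-8 - (-2)·-0.500 - (-1)·0.364 - (-4)·-0.154) / (9) = -1.028
  β = (-6 - (2)·-0.889 - (-3)·0.364 - (-4)·-0.154) / (12) = -0.312
  γ = (-4 - (3)·-0.889 - (-3)·-0.500 - (-2)·-0.154) / (-11) = 0.286
  δ = (-2 - (3)·-0.889 - (3)·-0.500 - (3)·0.364) / (13) = 0.083

(-1.028, -0.312, 0.286, 0.083)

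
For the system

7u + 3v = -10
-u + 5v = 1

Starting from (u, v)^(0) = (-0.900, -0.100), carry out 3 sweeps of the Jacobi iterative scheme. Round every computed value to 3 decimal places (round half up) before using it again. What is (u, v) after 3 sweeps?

(-1.396, -0.087)

Iteration 1:
  u = (-10 - (3)·-0.100) / (7) = -1.386
  v = (1 - (-1)·-0.900) / (5) = 0.020
Iteration 2:
  u = (-10 - (3)·0.020) / (7) = -1.437
  v = (1 - (-1)·-1.386) / (5) = -0.077
Iteration 3:
  u = (-10 - (3)·-0.077) / (7) = -1.396
  v = (1 - (-1)·-1.437) / (5) = -0.087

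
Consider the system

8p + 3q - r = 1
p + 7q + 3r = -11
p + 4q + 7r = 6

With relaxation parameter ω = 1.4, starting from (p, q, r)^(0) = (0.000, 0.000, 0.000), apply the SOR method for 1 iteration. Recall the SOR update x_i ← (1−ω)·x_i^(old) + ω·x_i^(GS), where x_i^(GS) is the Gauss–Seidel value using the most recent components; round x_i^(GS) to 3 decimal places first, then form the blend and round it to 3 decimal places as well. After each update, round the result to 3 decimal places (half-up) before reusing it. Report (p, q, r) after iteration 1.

Iteration 1:
  p: GS value = (1 - (3)·0.000 - (-1)·0.000) / (8) = 0.125;  p ← (1−ω)·0.000 + ω·0.125 = 0.175
  q: GS value = (-11 - (1)·0.175 - (3)·0.000) / (7) = -1.596;  q ← (1−ω)·0.000 + ω·-1.596 = -2.234
  r: GS value = (6 - (1)·0.175 - (4)·-2.234) / (7) = 2.109;  r ← (1−ω)·0.000 + ω·2.109 = 2.953

(0.175, -2.234, 2.953)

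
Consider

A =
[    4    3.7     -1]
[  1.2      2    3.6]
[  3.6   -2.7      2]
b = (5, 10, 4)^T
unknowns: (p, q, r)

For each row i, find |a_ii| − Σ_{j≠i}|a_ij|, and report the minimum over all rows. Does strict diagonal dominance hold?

row 1: |4| − (3.7+1) = -0.7
row 2: |2| − (1.2+3.6) = -2.8
row 3: |2| − (3.6+2.7) = -4.3
minimum over rows = -4.3 → not strictly diagonally dominant

-4.3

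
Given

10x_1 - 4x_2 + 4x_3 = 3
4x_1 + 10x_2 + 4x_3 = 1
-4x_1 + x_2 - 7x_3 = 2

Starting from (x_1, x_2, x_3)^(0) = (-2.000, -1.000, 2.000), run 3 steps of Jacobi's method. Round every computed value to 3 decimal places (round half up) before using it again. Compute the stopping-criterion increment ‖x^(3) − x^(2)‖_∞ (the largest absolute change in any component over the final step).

0.535

Iteration 1:
  x_1 = (3 - (-4)·-1.000 - (4)·2.000) / (10) = -0.900
  x_2 = (1 - (4)·-2.000 - (4)·2.000) / (10) = 0.100
  x_3 = (2 - (-4)·-2.000 - (1)·-1.000) / (-7) = 0.714
Iteration 2:
  x_1 = (3 - (-4)·0.100 - (4)·0.714) / (10) = 0.054
  x_2 = (1 - (4)·-0.900 - (4)·0.714) / (10) = 0.174
  x_3 = (2 - (-4)·-0.900 - (1)·0.100) / (-7) = 0.243
Iteration 3:
  x_1 = (3 - (-4)·0.174 - (4)·0.243) / (10) = 0.272
  x_2 = (1 - (4)·0.054 - (4)·0.243) / (10) = -0.019
  x_3 = (2 - (-4)·0.054 - (1)·0.174) / (-7) = -0.292
Change: (0.218, -0.193, -0.535) → max |·| = 0.535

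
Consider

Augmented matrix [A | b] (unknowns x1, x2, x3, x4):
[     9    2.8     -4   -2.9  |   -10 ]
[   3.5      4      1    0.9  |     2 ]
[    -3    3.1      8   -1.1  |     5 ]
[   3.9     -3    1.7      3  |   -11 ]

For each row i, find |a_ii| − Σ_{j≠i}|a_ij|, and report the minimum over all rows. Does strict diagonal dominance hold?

row 1: |9| − (2.8+4+2.9) = -0.7
row 2: |4| − (3.5+1+0.9) = -1.4
row 3: |8| − (3+3.1+1.1) = 0.8
row 4: |3| − (3.9+3+1.7) = -5.6
minimum over rows = -5.6 → not strictly diagonally dominant

-5.6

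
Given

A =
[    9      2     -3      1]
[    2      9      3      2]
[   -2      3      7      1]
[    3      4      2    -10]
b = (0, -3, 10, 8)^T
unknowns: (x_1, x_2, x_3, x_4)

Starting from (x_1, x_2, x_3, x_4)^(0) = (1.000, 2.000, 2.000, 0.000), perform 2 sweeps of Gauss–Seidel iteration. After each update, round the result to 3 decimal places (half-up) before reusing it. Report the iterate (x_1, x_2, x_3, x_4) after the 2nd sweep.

(0.965, -1.025, 2.253, -0.470)

Iteration 1:
  x_1 = (0 - (2)·2.000 - (-3)·2.000 - (1)·0.000) / (9) = 0.222
  x_2 = (-3 - (2)·0.222 - (3)·2.000 - (2)·0.000) / (9) = -1.049
  x_3 = (10 - (-2)·0.222 - (3)·-1.049 - (1)·0.000) / (7) = 1.942
  x_4 = (8 - (3)·0.222 - (4)·-1.049 - (2)·1.942) / (-10) = -0.765
Iteration 2:
  x_1 = (0 - (2)·-1.049 - (-3)·1.942 - (1)·-0.765) / (9) = 0.965
  x_2 = (-3 - (2)·0.965 - (3)·1.942 - (2)·-0.765) / (9) = -1.025
  x_3 = (10 - (-2)·0.965 - (3)·-1.025 - (1)·-0.765) / (7) = 2.253
  x_4 = (8 - (3)·0.965 - (4)·-1.025 - (2)·2.253) / (-10) = -0.470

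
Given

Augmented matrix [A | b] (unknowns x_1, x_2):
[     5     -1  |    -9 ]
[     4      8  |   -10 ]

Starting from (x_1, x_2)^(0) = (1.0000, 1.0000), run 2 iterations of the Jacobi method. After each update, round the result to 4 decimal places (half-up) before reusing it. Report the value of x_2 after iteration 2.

-0.4500

Iteration 1:
  x_1 = (-9 - (-1)·1.0000) / (5) = -1.6000
  x_2 = (-10 - (4)·1.0000) / (8) = -1.7500
Iteration 2:
  x_1 = (-9 - (-1)·-1.7500) / (5) = -2.1500
  x_2 = (-10 - (4)·-1.6000) / (8) = -0.4500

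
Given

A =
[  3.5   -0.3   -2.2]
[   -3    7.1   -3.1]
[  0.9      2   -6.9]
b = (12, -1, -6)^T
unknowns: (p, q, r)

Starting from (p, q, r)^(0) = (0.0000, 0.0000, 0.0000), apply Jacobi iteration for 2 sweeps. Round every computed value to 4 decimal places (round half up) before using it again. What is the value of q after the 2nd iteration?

Iteration 1:
  p = (12 - (-0.3)·0.0000 - (-2.2)·0.0000) / (3.5) = 3.4286
  q = (-1 - (-3)·0.0000 - (-3.1)·0.0000) / (7.1) = -0.1408
  r = (-6 - (0.9)·0.0000 - (2)·0.0000) / (-6.9) = 0.8696
Iteration 2:
  p = (12 - (-0.3)·-0.1408 - (-2.2)·0.8696) / (3.5) = 3.9631
  q = (-1 - (-3)·3.4286 - (-3.1)·0.8696) / (7.1) = 1.6875
  r = (-6 - (0.9)·3.4286 - (2)·-0.1408) / (-6.9) = 1.2760

1.6875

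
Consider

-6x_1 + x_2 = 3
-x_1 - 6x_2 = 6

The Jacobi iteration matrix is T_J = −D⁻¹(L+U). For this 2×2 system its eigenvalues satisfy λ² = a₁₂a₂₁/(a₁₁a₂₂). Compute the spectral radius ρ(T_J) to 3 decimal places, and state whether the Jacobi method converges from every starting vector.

0.167

a₁₂a₂₁/(a₁₁a₂₂) = (1)·(-1) / ((-6)·(-6)) = -0.027778
ρ = √|-0.027778| = √0.027778 = 0.167
ρ < 1, so Jacobi converges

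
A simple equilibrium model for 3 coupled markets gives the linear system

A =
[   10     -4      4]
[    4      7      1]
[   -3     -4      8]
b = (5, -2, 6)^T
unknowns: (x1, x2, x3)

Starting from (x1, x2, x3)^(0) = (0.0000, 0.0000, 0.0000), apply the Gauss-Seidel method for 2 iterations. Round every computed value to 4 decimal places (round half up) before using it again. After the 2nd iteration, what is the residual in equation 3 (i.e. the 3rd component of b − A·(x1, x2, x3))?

-0.0003

Iteration 1:
  x1 = (5 - (-4)·0.0000 - (4)·0.0000) / (10) = 0.5000
  x2 = (-2 - (4)·0.5000 - (1)·0.0000) / (7) = -0.5714
  x3 = (6 - (-3)·0.5000 - (-4)·-0.5714) / (8) = 0.6518
Iteration 2:
  x1 = (5 - (-4)·-0.5714 - (4)·0.6518) / (10) = 0.0107
  x2 = (-2 - (4)·0.0107 - (1)·0.6518) / (7) = -0.3849
  x3 = (6 - (-3)·0.0107 - (-4)·-0.3849) / (8) = 0.5616
Residual b − A·x = (1.1070, 0.0899, -0.0003)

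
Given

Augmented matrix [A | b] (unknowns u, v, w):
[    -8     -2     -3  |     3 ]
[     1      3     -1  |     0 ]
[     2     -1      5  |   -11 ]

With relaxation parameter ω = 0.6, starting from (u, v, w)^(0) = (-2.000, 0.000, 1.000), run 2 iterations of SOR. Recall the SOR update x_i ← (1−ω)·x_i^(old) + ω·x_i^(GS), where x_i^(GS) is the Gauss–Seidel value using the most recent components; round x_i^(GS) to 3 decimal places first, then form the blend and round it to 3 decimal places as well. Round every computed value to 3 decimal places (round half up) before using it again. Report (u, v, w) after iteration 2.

Iteration 1:
  u: GS value = (3 - (-2)·0.000 - (-3)·1.000) / (-8) = -0.750;  u ← (1−ω)·-2.000 + ω·-0.750 = -1.250
  v: GS value = (0 - (1)·-1.250 - (-1)·1.000) / (3) = 0.750;  v ← (1−ω)·0.000 + ω·0.750 = 0.450
  w: GS value = (-11 - (2)·-1.250 - (-1)·0.450) / (5) = -1.610;  w ← (1−ω)·1.000 + ω·-1.610 = -0.566
Iteration 2:
  u: GS value = (3 - (-2)·0.450 - (-3)·-0.566) / (-8) = -0.275;  u ← (1−ω)·-1.250 + ω·-0.275 = -0.665
  v: GS value = (0 - (1)·-0.665 - (-1)·-0.566) / (3) = 0.033;  v ← (1−ω)·0.450 + ω·0.033 = 0.200
  w: GS value = (-11 - (2)·-0.665 - (-1)·0.200) / (5) = -1.894;  w ← (1−ω)·-0.566 + ω·-1.894 = -1.363

(-0.665, 0.200, -1.363)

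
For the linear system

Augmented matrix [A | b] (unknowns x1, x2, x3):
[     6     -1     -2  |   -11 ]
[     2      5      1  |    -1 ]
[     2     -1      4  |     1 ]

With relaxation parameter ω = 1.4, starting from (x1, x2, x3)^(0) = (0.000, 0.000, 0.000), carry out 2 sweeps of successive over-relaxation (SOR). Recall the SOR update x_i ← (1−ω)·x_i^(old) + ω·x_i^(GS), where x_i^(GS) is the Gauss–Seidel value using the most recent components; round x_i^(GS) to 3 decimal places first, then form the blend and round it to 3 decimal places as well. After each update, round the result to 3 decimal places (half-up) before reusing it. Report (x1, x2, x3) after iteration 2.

Iteration 1:
  x1: GS value = (-11 - (-1)·0.000 - (-2)·0.000) / (6) = -1.833;  x1 ← (1−ω)·0.000 + ω·-1.833 = -2.566
  x2: GS value = (-1 - (2)·-2.566 - (1)·0.000) / (5) = 0.826;  x2 ← (1−ω)·0.000 + ω·0.826 = 1.156
  x3: GS value = (1 - (2)·-2.566 - (-1)·1.156) / (4) = 1.822;  x3 ← (1−ω)·0.000 + ω·1.822 = 2.551
Iteration 2:
  x1: GS value = (-11 - (-1)·1.156 - (-2)·2.551) / (6) = -0.790;  x1 ← (1−ω)·-2.566 + ω·-0.790 = -0.080
  x2: GS value = (-1 - (2)·-0.080 - (1)·2.551) / (5) = -0.678;  x2 ← (1−ω)·1.156 + ω·-0.678 = -1.412
  x3: GS value = (1 - (2)·-0.080 - (-1)·-1.412) / (4) = -0.063;  x3 ← (1−ω)·2.551 + ω·-0.063 = -1.109

(-0.080, -1.412, -1.109)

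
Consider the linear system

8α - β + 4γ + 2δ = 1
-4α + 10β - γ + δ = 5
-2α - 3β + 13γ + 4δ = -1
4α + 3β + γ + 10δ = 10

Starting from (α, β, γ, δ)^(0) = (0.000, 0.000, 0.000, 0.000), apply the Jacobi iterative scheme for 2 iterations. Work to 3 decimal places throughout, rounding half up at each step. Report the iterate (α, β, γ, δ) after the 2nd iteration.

Iteration 1:
  α = (1 - (-1)·0.000 - (4)·0.000 - (2)·0.000) / (8) = 0.125
  β = (5 - (-4)·0.000 - (-1)·0.000 - (1)·0.000) / (10) = 0.500
  γ = (-1 - (-2)·0.000 - (-3)·0.000 - (4)·0.000) / (13) = -0.077
  δ = (10 - (4)·0.000 - (3)·0.000 - (1)·0.000) / (10) = 1.000
Iteration 2:
  α = (1 - (-1)·0.500 - (4)·-0.077 - (2)·1.000) / (8) = -0.024
  β = (5 - (-4)·0.125 - (-1)·-0.077 - (1)·1.000) / (10) = 0.442
  γ = (-1 - (-2)·0.125 - (-3)·0.500 - (4)·1.000) / (13) = -0.250
  δ = (10 - (4)·0.125 - (3)·0.500 - (1)·-0.077) / (10) = 0.808

(-0.024, 0.442, -0.250, 0.808)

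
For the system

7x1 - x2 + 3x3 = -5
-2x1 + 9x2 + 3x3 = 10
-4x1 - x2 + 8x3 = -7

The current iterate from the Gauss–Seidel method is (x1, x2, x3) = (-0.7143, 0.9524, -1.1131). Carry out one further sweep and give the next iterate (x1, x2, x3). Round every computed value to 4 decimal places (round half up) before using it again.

(-0.1012, 1.4597, -0.7431)

One sweep:
  x1 = (-5 - (-1)·0.9524 - (3)·-1.1131) / (7) = -0.1012
  x2 = (10 - (-2)·-0.1012 - (3)·-1.1131) / (9) = 1.4597
  x3 = (-7 - (-4)·-0.1012 - (-1)·1.4597) / (8) = -0.7431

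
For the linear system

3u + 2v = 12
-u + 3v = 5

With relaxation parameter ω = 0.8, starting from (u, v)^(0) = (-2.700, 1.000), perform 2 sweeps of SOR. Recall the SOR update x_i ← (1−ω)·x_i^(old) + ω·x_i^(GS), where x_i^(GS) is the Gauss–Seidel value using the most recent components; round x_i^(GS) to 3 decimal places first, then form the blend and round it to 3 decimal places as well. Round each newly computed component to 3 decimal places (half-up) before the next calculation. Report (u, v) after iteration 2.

Iteration 1:
  u: GS value = (12 - (2)·1.000) / (3) = 3.333;  u ← (1−ω)·-2.700 + ω·3.333 = 2.126
  v: GS value = (5 - (-1)·2.126) / (3) = 2.375;  v ← (1−ω)·1.000 + ω·2.375 = 2.100
Iteration 2:
  u: GS value = (12 - (2)·2.100) / (3) = 2.600;  u ← (1−ω)·2.126 + ω·2.600 = 2.505
  v: GS value = (5 - (-1)·2.505) / (3) = 2.502;  v ← (1−ω)·2.100 + ω·2.502 = 2.422

(2.505, 2.422)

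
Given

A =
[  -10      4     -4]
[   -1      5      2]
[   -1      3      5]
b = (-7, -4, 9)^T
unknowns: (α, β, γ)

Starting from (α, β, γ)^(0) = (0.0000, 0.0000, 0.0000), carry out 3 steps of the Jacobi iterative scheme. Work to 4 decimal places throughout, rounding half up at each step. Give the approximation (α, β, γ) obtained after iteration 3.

(-0.8200, -1.8360, 2.5600)

Iteration 1:
  α = (-7 - (4)·0.0000 - (-4)·0.0000) / (-10) = 0.7000
  β = (-4 - (-1)·0.0000 - (2)·0.0000) / (5) = -0.8000
  γ = (9 - (-1)·0.0000 - (3)·0.0000) / (5) = 1.8000
Iteration 2:
  α = (-7 - (4)·-0.8000 - (-4)·1.8000) / (-10) = -0.3400
  β = (-4 - (-1)·0.7000 - (2)·1.8000) / (5) = -1.3800
  γ = (9 - (-1)·0.7000 - (3)·-0.8000) / (5) = 2.4200
Iteration 3:
  α = (-7 - (4)·-1.3800 - (-4)·2.4200) / (-10) = -0.8200
  β = (-4 - (-1)·-0.3400 - (2)·2.4200) / (5) = -1.8360
  γ = (9 - (-1)·-0.3400 - (3)·-1.3800) / (5) = 2.5600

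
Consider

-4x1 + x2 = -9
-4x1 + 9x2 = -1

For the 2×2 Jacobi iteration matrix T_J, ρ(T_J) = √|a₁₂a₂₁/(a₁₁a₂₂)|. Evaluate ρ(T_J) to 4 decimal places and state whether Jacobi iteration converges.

0.3333

a₁₂a₂₁/(a₁₁a₂₂) = (1)·(-4) / ((-4)·(9)) = 0.111111
ρ = √|0.111111| = √0.111111 = 0.3333
ρ < 1, so Jacobi converges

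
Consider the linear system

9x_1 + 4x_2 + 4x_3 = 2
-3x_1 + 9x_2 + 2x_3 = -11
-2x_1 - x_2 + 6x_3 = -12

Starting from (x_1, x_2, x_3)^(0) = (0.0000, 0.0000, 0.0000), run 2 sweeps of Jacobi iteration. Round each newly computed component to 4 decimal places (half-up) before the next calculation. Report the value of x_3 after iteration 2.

-2.1296

Iteration 1:
  x_1 = (2 - (4)·0.0000 - (4)·0.0000) / (9) = 0.2222
  x_2 = (-11 - (-3)·0.0000 - (2)·0.0000) / (9) = -1.2222
  x_3 = (-12 - (-2)·0.0000 - (-1)·0.0000) / (6) = -2.0000
Iteration 2:
  x_1 = (2 - (4)·-1.2222 - (4)·-2.0000) / (9) = 1.6543
  x_2 = (-11 - (-3)·0.2222 - (2)·-2.0000) / (9) = -0.7037
  x_3 = (-12 - (-2)·0.2222 - (-1)·-1.2222) / (6) = -2.1296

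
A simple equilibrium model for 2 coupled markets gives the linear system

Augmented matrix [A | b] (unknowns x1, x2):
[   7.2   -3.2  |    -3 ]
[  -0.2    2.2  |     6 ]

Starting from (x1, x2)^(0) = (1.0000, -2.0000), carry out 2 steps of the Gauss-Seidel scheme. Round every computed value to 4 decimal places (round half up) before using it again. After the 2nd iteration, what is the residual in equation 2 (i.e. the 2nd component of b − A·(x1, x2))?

Iteration 1:
  x1 = (-3 - (-3.2)·-2.0000) / (7.2) = -1.3056
  x2 = (6 - (-0.2)·-1.3056) / (2.2) = 2.6086
Iteration 2:
  x1 = (-3 - (-3.2)·2.6086) / (7.2) = 0.7427
  x2 = (6 - (-0.2)·0.7427) / (2.2) = 2.7948
Residual b − A·x = (0.5959, 0.0000)

0.0000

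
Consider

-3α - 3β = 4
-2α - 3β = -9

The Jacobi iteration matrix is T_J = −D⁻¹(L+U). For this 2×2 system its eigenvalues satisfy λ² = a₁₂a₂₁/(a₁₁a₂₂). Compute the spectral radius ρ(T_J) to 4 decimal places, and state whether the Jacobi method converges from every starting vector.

a₁₂a₂₁/(a₁₁a₂₂) = (-3)·(-2) / ((-3)·(-3)) = 0.666667
ρ = √|0.666667| = √0.666667 = 0.8165
ρ < 1, so Jacobi converges

0.8165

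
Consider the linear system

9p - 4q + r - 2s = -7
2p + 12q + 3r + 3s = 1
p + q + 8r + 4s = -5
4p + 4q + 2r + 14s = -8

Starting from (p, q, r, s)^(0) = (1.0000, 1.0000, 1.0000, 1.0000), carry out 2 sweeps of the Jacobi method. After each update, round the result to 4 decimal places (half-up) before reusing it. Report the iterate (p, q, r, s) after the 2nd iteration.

Iteration 1:
  p = (-7 - (-4)·1.0000 - (1)·1.0000 - (-2)·1.0000) / (9) = -0.2222
  q = (1 - (2)·1.0000 - (3)·1.0000 - (3)·1.0000) / (12) = -0.5833
  r = (-5 - (1)·1.0000 - (1)·1.0000 - (4)·1.0000) / (8) = -1.3750
  s = (-8 - (4)·1.0000 - (4)·1.0000 - (2)·1.0000) / (14) = -1.2857
Iteration 2:
  p = (-7 - (-4)·-0.5833 - (1)·-1.3750 - (-2)·-1.2857) / (9) = -1.1700
  q = (1 - (2)·-0.2222 - (3)·-1.3750 - (3)·-1.2857) / (12) = 0.7855
  r = (-5 - (1)·-0.2222 - (1)·-0.5833 - (4)·-1.2857) / (8) = 0.1185
  s = (-8 - (4)·-0.2222 - (4)·-0.5833 - (2)·-1.3750) / (14) = -0.1449

(-1.1700, 0.7855, 0.1185, -0.1449)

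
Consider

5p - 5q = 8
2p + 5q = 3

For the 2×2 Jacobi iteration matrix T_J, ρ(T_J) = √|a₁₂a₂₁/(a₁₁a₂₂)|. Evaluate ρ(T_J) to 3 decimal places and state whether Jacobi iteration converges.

a₁₂a₂₁/(a₁₁a₂₂) = (-5)·(2) / ((5)·(5)) = -0.400000
ρ = √|-0.400000| = √0.400000 = 0.632
ρ < 1, so Jacobi converges

0.632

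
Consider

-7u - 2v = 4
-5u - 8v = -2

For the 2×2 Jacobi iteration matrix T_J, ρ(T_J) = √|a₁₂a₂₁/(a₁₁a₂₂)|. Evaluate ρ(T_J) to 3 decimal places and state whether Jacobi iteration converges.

a₁₂a₂₁/(a₁₁a₂₂) = (-2)·(-5) / ((-7)·(-8)) = 0.178571
ρ = √|0.178571| = √0.178571 = 0.423
ρ < 1, so Jacobi converges

0.423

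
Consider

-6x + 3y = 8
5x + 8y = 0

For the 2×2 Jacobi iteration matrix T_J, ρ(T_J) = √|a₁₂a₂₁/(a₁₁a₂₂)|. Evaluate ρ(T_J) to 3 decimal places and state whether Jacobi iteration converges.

0.559

a₁₂a₂₁/(a₁₁a₂₂) = (3)·(5) / ((-6)·(8)) = -0.312500
ρ = √|-0.312500| = √0.312500 = 0.559
ρ < 1, so Jacobi converges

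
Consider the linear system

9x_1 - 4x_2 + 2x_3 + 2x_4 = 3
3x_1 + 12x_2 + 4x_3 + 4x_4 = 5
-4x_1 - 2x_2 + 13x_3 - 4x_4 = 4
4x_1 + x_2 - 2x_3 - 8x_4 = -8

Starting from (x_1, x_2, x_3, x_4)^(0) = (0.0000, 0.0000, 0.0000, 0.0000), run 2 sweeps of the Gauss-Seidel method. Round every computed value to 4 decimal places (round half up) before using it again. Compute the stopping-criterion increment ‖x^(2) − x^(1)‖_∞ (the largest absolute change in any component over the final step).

0.4688

Iteration 1:
  x_1 = (3 - (-4)·0.0000 - (2)·0.0000 - (2)·0.0000) / (9) = 0.3333
  x_2 = (5 - (3)·0.3333 - (4)·0.0000 - (4)·0.0000) / (12) = 0.3333
  x_3 = (4 - (-4)·0.3333 - (-2)·0.3333 - (-4)·0.0000) / (13) = 0.4615
  x_4 = (-8 - (4)·0.3333 - (1)·0.3333 - (-2)·0.4615) / (-8) = 1.0929
Iteration 2:
  x_1 = (3 - (-4)·0.3333 - (2)·0.4615 - (2)·1.0929) / (9) = 0.1360
  x_2 = (5 - (3)·0.1360 - (4)·0.4615 - (4)·1.0929) / (12) = -0.1355
  x_3 = (4 - (-4)·0.1360 - (-2)·-0.1355 - (-4)·1.0929) / (13) = 0.6650
  x_4 = (-8 - (4)·0.1360 - (1)·-0.1355 - (-2)·0.6650) / (-8) = 0.8848
Change: (-0.1973, -0.4688, 0.2035, -0.2081) → max |·| = 0.4688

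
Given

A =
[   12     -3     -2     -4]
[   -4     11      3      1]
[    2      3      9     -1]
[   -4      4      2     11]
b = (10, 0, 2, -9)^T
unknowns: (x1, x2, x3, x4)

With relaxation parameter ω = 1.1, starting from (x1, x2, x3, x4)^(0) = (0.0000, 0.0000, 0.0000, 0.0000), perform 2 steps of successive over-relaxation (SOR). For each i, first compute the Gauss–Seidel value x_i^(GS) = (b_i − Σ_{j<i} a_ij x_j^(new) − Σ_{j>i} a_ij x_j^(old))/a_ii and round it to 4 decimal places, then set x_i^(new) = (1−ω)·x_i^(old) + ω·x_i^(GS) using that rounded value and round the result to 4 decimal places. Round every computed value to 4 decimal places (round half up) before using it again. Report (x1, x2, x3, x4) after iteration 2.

(0.6639, 0.3289, -0.1074, -0.6788)

Iteration 1:
  x1: GS value = (10 - (-3)·0.0000 - (-2)·0.0000 - (-4)·0.0000) / (12) = 0.8333;  x1 ← (1−ω)·0.0000 + ω·0.8333 = 0.9166
  x2: GS value = (0 - (-4)·0.9166 - (3)·0.0000 - (1)·0.0000) / (11) = 0.3333;  x2 ← (1−ω)·0.0000 + ω·0.3333 = 0.3666
  x3: GS value = (2 - (2)·0.9166 - (3)·0.3666 - (-1)·0.0000) / (9) = -0.1037;  x3 ← (1−ω)·0.0000 + ω·-0.1037 = -0.1141
  x4: GS value = (-9 - (-4)·0.9166 - (4)·0.3666 - (2)·-0.1141) / (11) = -0.5974;  x4 ← (1−ω)·0.0000 + ω·-0.5974 = -0.6571
Iteration 2:
  x1: GS value = (10 - (-3)·0.3666 - (-2)·-0.1141 - (-4)·-0.6571) / (12) = 0.6869;  x1 ← (1−ω)·0.9166 + ω·0.6869 = 0.6639
  x2: GS value = (0 - (-4)·0.6639 - (3)·-0.1141 - (1)·-0.6571) / (11) = 0.3323;  x2 ← (1−ω)·0.3666 + ω·0.3323 = 0.3289
  x3: GS value = (2 - (2)·0.6639 - (3)·0.3289 - (-1)·-0.6571) / (9) = -0.1080;  x3 ← (1−ω)·-0.1141 + ω·-0.1080 = -0.1074
  x4: GS value = (-9 - (-4)·0.6639 - (4)·0.3289 - (2)·-0.1074) / (11) = -0.6768;  x4 ← (1−ω)·-0.6571 + ω·-0.6768 = -0.6788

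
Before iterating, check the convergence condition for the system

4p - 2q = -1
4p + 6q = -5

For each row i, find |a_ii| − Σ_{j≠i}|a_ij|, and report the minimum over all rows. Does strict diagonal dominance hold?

2

row 1: |4| − (2) = 2
row 2: |6| − (4) = 2
minimum over rows = 2 → strictly diagonally dominant (convergence guaranteed)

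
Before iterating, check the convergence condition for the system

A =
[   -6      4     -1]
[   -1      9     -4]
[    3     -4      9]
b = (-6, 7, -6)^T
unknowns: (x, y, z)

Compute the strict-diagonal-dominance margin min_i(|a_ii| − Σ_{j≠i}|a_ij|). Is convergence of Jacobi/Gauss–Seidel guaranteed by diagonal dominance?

row 1: |-6| − (4+1) = 1
row 2: |9| − (1+4) = 4
row 3: |9| − (3+4) = 2
minimum over rows = 1 → strictly diagonally dominant (convergence guaranteed)

1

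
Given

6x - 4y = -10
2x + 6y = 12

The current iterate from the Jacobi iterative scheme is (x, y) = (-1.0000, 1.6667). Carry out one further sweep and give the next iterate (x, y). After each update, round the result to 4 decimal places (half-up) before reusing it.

One sweep:
  x = (-10 - (-4)·1.6667) / (6) = -0.5555
  y = (12 - (2)·-1.0000) / (6) = 2.3333

(-0.5555, 2.3333)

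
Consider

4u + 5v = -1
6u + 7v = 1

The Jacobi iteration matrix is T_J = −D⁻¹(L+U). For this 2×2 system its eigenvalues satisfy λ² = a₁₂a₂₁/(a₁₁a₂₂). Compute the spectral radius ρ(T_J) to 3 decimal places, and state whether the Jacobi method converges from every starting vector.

1.035

a₁₂a₂₁/(a₁₁a₂₂) = (5)·(6) / ((4)·(7)) = 1.071429
ρ = √|1.071429| = √1.071429 = 1.035
ρ > 1, so Jacobi diverges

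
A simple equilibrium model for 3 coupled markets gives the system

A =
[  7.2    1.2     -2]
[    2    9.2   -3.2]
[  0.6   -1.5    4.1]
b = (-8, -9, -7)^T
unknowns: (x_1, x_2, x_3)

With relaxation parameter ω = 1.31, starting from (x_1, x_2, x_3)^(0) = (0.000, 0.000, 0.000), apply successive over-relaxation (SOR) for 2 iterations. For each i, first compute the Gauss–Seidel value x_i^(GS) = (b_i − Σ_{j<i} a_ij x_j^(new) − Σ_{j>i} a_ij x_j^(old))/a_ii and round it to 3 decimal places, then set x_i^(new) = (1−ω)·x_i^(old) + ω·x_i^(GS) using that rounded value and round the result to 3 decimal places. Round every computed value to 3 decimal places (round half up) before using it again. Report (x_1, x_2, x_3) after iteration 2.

Iteration 1:
  x_1: GS value = (-8 - (1.2)·0.000 - (-2)·0.000) / (7.2) = -1.111;  x_1 ← (1−ω)·0.000 + ω·-1.111 = -1.455
  x_2: GS value = (-9 - (2)·-1.455 - (-3.2)·0.000) / (9.2) = -0.662;  x_2 ← (1−ω)·0.000 + ω·-0.662 = -0.867
  x_3: GS value = (-7 - (0.6)·-1.455 - (-1.5)·-0.867) / (4.1) = -1.812;  x_3 ← (1−ω)·0.000 + ω·-1.812 = -2.374
Iteration 2:
  x_1: GS value = (-8 - (1.2)·-0.867 - (-2)·-2.374) / (7.2) = -1.626;  x_1 ← (1−ω)·-1.455 + ω·-1.626 = -1.679
  x_2: GS value = (-9 - (2)·-1.679 - (-3.2)·-2.374) / (9.2) = -1.439;  x_2 ← (1−ω)·-0.867 + ω·-1.439 = -1.616
  x_3: GS value = (-7 - (0.6)·-1.679 - (-1.5)·-1.616) / (4.1) = -2.053;  x_3 ← (1−ω)·-2.374 + ω·-2.053 = -1.953

(-1.679, -1.616, -1.953)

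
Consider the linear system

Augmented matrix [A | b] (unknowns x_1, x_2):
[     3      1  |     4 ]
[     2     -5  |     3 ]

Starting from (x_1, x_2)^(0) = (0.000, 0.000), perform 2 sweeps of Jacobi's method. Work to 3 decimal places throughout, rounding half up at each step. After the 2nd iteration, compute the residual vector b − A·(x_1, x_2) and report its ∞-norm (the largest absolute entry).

Iteration 1:
  x_1 = (4 - (1)·0.000) / (3) = 1.333
  x_2 = (3 - (2)·0.000) / (-5) = -0.600
Iteration 2:
  x_1 = (4 - (1)·-0.600) / (3) = 1.533
  x_2 = (3 - (2)·1.333) / (-5) = -0.067
Residual b − A·x = (-0.532, -0.401); ∞-norm = 0.532

0.532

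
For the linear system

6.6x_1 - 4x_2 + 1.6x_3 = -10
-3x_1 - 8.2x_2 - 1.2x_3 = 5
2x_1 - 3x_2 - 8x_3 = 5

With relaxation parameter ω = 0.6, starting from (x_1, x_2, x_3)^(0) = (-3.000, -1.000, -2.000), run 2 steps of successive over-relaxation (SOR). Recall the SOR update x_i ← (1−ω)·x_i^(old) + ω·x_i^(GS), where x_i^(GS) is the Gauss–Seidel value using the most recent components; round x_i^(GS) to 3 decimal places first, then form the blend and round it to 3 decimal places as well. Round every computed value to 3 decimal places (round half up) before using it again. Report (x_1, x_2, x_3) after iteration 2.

Iteration 1:
  x_1: GS value = (-10 - (-4)·-1.000 - (1.6)·-2.000) / (6.6) = -1.636;  x_1 ← (1−ω)·-3.000 + ω·-1.636 = -2.182
  x_2: GS value = (5 - (-3)·-2.182 - (-1.2)·-2.000) / (-8.2) = 0.481;  x_2 ← (1−ω)·-1.000 + ω·0.481 = -0.111
  x_3: GS value = (5 - (2)·-2.182 - (-3)·-0.111) / (-8) = -1.129;  x_3 ← (1−ω)·-2.000 + ω·-1.129 = -1.477
Iteration 2:
  x_1: GS value = (-10 - (-4)·-0.111 - (1.6)·-1.477) / (6.6) = -1.224;  x_1 ← (1−ω)·-2.182 + ω·-1.224 = -1.607
  x_2: GS value = (5 - (-3)·-1.607 - (-1.2)·-1.477) / (-8.2) = 0.194;  x_2 ← (1−ω)·-0.111 + ω·0.194 = 0.072
  x_3: GS value = (5 - (2)·-1.607 - (-3)·0.072) / (-8) = -1.054;  x_3 ← (1−ω)·-1.477 + ω·-1.054 = -1.223

(-1.607, 0.072, -1.223)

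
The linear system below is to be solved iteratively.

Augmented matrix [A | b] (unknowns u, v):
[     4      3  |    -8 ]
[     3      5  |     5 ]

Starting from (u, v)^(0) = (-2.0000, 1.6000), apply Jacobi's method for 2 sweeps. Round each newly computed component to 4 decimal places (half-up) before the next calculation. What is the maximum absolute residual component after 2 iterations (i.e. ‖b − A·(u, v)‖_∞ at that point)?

Iteration 1:
  u = (-8 - (3)·1.6000) / (4) = -3.2000
  v = (5 - (3)·-2.0000) / (5) = 2.2000
Iteration 2:
  u = (-8 - (3)·2.2000) / (4) = -3.6500
  v = (5 - (3)·-3.2000) / (5) = 2.9200
Residual b − A·x = (-2.1600, 1.3500); ∞-norm = 2.1600

2.1600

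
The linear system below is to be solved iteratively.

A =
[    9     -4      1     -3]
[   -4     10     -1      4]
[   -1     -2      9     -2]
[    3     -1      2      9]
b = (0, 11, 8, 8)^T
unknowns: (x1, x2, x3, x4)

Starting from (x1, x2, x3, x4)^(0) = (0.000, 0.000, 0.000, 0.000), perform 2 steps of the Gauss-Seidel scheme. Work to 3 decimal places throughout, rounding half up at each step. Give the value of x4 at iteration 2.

Iteration 1:
  x1 = (0 - (-4)·0.000 - (1)·0.000 - (-3)·0.000) / (9) = 0.000
  x2 = (11 - (-4)·0.000 - (-1)·0.000 - (4)·0.000) / (10) = 1.100
  x3 = (8 - (-1)·0.000 - (-2)·1.100 - (-2)·0.000) / (9) = 1.133
  x4 = (8 - (3)·0.000 - (-1)·1.100 - (2)·1.133) / (9) = 0.759
Iteration 2:
  x1 = (0 - (-4)·1.100 - (1)·1.133 - (-3)·0.759) / (9) = 0.616
  x2 = (11 - (-4)·0.616 - (-1)·1.133 - (4)·0.759) / (10) = 1.156
  x3 = (8 - (-1)·0.616 - (-2)·1.156 - (-2)·0.759) / (9) = 1.383
  x4 = (8 - (3)·0.616 - (-1)·1.156 - (2)·1.383) / (9) = 0.505

0.505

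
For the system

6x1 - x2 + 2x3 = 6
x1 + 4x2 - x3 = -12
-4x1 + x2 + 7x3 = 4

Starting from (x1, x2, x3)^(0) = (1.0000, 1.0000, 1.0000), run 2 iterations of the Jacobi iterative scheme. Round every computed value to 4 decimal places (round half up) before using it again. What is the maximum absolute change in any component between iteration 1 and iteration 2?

0.6666

Iteration 1:
  x1 = (6 - (-1)·1.0000 - (2)·1.0000) / (6) = 0.8333
  x2 = (-12 - (1)·1.0000 - (-1)·1.0000) / (4) = -3.0000
  x3 = (4 - (-4)·1.0000 - (1)·1.0000) / (7) = 1.0000
Iteration 2:
  x1 = (6 - (-1)·-3.0000 - (2)·1.0000) / (6) = 0.1667
  x2 = (-12 - (1)·0.8333 - (-1)·1.0000) / (4) = -2.9583
  x3 = (4 - (-4)·0.8333 - (1)·-3.0000) / (7) = 1.4762
Change: (-0.6666, 0.0417, 0.4762) → max |·| = 0.6666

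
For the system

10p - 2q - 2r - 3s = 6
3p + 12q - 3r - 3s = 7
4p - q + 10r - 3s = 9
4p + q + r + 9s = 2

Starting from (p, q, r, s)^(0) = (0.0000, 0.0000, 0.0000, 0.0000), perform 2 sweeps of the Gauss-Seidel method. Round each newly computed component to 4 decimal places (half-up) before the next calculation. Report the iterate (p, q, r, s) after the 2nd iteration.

Iteration 1:
  p = (6 - (-2)·0.0000 - (-2)·0.0000 - (-3)·0.0000) / (10) = 0.6000
  q = (7 - (3)·0.6000 - (-3)·0.0000 - (-3)·0.0000) / (12) = 0.4333
  r = (9 - (4)·0.6000 - (-1)·0.4333 - (-3)·0.0000) / (10) = 0.7033
  s = (2 - (4)·0.6000 - (1)·0.4333 - (1)·0.7033) / (9) = -0.1707
Iteration 2:
  p = (6 - (-2)·0.4333 - (-2)·0.7033 - (-3)·-0.1707) / (10) = 0.7761
  q = (7 - (3)·0.7761 - (-3)·0.7033 - (-3)·-0.1707) / (12) = 0.5225
  r = (9 - (4)·0.7761 - (-1)·0.5225 - (-3)·-0.1707) / (10) = 0.5906
  s = (2 - (4)·0.7761 - (1)·0.5225 - (1)·0.5906) / (9) = -0.2464

(0.7761, 0.5225, 0.5906, -0.2464)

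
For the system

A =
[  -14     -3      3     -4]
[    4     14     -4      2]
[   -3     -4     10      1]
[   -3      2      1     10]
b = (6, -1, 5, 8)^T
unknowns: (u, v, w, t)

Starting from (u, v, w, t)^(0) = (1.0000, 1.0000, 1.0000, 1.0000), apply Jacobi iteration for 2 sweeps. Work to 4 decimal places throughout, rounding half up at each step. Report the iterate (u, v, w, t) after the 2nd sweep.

(-0.3755, 0.3327, 0.1200, 0.5186)

Iteration 1:
  u = (6 - (-3)·1.0000 - (3)·1.0000 - (-4)·1.0000) / (-14) = -0.7143
  v = (-1 - (4)·1.0000 - (-4)·1.0000 - (2)·1.0000) / (14) = -0.2143
  w = (5 - (-3)·1.0000 - (-4)·1.0000 - (1)·1.0000) / (10) = 1.1000
  t = (8 - (-3)·1.0000 - (2)·1.0000 - (1)·1.0000) / (10) = 0.8000
Iteration 2:
  u = (6 - (-3)·-0.2143 - (3)·1.1000 - (-4)·0.8000) / (-14) = -0.3755
  v = (-1 - (4)·-0.7143 - (-4)·1.1000 - (2)·0.8000) / (14) = 0.3327
  w = (5 - (-3)·-0.7143 - (-4)·-0.2143 - (1)·0.8000) / (10) = 0.1200
  t = (8 - (-3)·-0.7143 - (2)·-0.2143 - (1)·1.1000) / (10) = 0.5186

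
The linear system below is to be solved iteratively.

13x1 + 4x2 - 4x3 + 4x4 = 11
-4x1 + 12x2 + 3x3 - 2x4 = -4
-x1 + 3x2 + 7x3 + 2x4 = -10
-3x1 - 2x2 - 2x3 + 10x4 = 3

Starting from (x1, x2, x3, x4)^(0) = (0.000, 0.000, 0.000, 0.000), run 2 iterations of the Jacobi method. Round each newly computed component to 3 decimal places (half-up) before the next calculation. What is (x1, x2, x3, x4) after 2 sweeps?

Iteration 1:
  x1 = (11 - (4)·0.000 - (-4)·0.000 - (4)·0.000) / (13) = 0.846
  x2 = (-4 - (-4)·0.000 - (3)·0.000 - (-2)·0.000) / (12) = -0.333
  x3 = (-10 - (-1)·0.000 - (3)·0.000 - (2)·0.000) / (7) = -1.429
  x4 = (3 - (-3)·0.000 - (-2)·0.000 - (-2)·0.000) / (10) = 0.300
Iteration 2:
  x1 = (11 - (4)·-0.333 - (-4)·-1.429 - (4)·0.300) / (13) = 0.417
  x2 = (-4 - (-4)·0.846 - (3)·-1.429 - (-2)·0.300) / (12) = 0.356
  x3 = (-10 - (-1)·0.846 - (3)·-0.333 - (2)·0.300) / (7) = -1.251
  x4 = (3 - (-3)·0.846 - (-2)·-0.333 - (-2)·-1.429) / (10) = 0.201

(0.417, 0.356, -1.251, 0.201)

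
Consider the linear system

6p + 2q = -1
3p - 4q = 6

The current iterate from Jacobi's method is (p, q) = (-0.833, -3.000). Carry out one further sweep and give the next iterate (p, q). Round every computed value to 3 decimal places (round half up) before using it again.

(0.833, -2.125)

One sweep:
  p = (-1 - (2)·-3.000) / (6) = 0.833
  q = (6 - (3)·-0.833) / (-4) = -2.125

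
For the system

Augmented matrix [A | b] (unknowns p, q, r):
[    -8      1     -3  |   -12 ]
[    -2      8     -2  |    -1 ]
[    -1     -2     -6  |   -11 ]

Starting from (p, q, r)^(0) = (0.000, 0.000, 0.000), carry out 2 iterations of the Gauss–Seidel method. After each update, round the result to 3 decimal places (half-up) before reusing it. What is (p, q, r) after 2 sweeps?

Iteration 1:
  p = (-12 - (1)·0.000 - (-3)·0.000) / (-8) = 1.500
  q = (-1 - (-2)·1.500 - (-2)·0.000) / (8) = 0.250
  r = (-11 - (-1)·1.500 - (-2)·0.250) / (-6) = 1.500
Iteration 2:
  p = (-12 - (1)·0.250 - (-3)·1.500) / (-8) = 0.969
  q = (-1 - (-2)·0.969 - (-2)·1.500) / (8) = 0.492
  r = (-11 - (-1)·0.969 - (-2)·0.492) / (-6) = 1.508

(0.969, 0.492, 1.508)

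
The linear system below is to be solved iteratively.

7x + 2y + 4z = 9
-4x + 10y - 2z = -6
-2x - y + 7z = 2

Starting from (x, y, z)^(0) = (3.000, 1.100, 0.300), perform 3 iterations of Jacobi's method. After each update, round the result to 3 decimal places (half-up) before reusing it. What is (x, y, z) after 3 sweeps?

Iteration 1:
  x = (9 - (2)·1.100 - (4)·0.300) / (7) = 0.800
  y = (-6 - (-4)·3.000 - (-2)·0.300) / (10) = 0.660
  z = (2 - (-2)·3.000 - (-1)·1.100) / (7) = 1.300
Iteration 2:
  x = (9 - (2)·0.660 - (4)·1.300) / (7) = 0.354
  y = (-6 - (-4)·0.800 - (-2)·1.300) / (10) = -0.020
  z = (2 - (-2)·0.800 - (-1)·0.660) / (7) = 0.609
Iteration 3:
  x = (9 - (2)·-0.020 - (4)·0.609) / (7) = 0.943
  y = (-6 - (-4)·0.354 - (-2)·0.609) / (10) = -0.337
  z = (2 - (-2)·0.354 - (-1)·-0.020) / (7) = 0.384

(0.943, -0.337, 0.384)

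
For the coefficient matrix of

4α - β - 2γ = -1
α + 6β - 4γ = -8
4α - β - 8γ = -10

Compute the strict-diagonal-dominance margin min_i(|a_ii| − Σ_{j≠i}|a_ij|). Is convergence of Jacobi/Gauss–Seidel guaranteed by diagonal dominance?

1

row 1: |4| − (1+2) = 1
row 2: |6| − (1+4) = 1
row 3: |-8| − (4+1) = 3
minimum over rows = 1 → strictly diagonally dominant (convergence guaranteed)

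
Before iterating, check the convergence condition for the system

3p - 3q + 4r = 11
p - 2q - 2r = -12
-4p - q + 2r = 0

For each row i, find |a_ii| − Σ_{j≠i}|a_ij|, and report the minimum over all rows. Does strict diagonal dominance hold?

row 1: |3| − (3+4) = -4
row 2: |-2| − (1+2) = -1
row 3: |2| − (4+1) = -3
minimum over rows = -4 → not strictly diagonally dominant

-4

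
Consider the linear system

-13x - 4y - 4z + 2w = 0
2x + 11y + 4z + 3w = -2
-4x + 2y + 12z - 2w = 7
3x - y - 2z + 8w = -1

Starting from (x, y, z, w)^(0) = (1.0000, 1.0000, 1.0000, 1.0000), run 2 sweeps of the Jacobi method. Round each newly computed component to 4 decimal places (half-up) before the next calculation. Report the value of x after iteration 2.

0.0064

Iteration 1:
  x = (0 - (-4)·1.0000 - (-4)·1.0000 - (2)·1.0000) / (-13) = -0.4615
  y = (-2 - (2)·1.0000 - (4)·1.0000 - (3)·1.0000) / (11) = -1.0000
  z = (7 - (-4)·1.0000 - (2)·1.0000 - (-2)·1.0000) / (12) = 0.9167
  w = (-1 - (3)·1.0000 - (-1)·1.0000 - (-2)·1.0000) / (8) = -0.1250
Iteration 2:
  x = (0 - (-4)·-1.0000 - (-4)·0.9167 - (2)·-0.1250) / (-13) = 0.0064
  y = (-2 - (2)·-0.4615 - (4)·0.9167 - (3)·-0.1250) / (11) = -0.3972
  z = (7 - (-4)·-0.4615 - (2)·-1.0000 - (-2)·-0.1250) / (12) = 0.5753
  w = (-1 - (3)·-0.4615 - (-1)·-1.0000 - (-2)·0.9167) / (8) = 0.1522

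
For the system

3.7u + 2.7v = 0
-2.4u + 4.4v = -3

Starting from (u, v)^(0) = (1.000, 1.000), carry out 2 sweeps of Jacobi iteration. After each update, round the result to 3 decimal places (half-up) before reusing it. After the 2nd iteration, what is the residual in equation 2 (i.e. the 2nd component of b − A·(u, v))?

Iteration 1:
  u = (0 - (2.7)·1.000) / (3.7) = -0.730
  v = (-3 - (-2.4)·1.000) / (4.4) = -0.136
Iteration 2:
  u = (0 - (2.7)·-0.136) / (3.7) = 0.099
  v = (-3 - (-2.4)·-0.730) / (4.4) = -1.080
Residual b − A·x = (2.550, 1.990)

1.990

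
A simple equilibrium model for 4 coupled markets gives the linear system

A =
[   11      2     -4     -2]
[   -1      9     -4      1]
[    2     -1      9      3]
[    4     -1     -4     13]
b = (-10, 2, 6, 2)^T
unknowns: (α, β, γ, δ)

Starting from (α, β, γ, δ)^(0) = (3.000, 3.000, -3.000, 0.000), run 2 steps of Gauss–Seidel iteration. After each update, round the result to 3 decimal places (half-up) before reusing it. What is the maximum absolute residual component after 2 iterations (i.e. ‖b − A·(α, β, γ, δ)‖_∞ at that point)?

Iteration 1:
  α = (-10 - (2)·3.000 - (-4)·-3.000 - (-2)·0.000) / (11) = -2.545
  β = (2 - (-1)·-2.545 - (-4)·-3.000 - (1)·0.000) / (9) = -1.394
  γ = (6 - (2)·-2.545 - (-1)·-1.394 - (3)·0.000) / (9) = 1.077
  δ = (2 - (4)·-2.545 - (-1)·-1.394 - (-4)·1.077) / (13) = 1.161
Iteration 2:
  α = (-10 - (2)·-1.394 - (-4)·1.077 - (-2)·1.161) / (11) = -0.053
  β = (2 - (-1)·-0.053 - (-4)·1.077 - (1)·1.161) / (9) = 0.566
  γ = (6 - (2)·-0.053 - (-1)·0.566 - (3)·1.161) / (9) = 0.354
  δ = (2 - (4)·-0.053 - (-1)·0.566 - (-4)·0.354) / (13) = 0.323
Residual b − A·x = (-8.487, -2.054, 2.517, -0.005); ∞-norm = 8.487

8.487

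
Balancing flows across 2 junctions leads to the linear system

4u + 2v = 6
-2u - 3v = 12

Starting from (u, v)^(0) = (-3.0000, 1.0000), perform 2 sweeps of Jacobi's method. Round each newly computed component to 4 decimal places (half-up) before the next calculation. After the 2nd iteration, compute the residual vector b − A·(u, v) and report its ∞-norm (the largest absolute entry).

5.3334

Iteration 1:
  u = (6 - (2)·1.0000) / (4) = 1.0000
  v = (12 - (-2)·-3.0000) / (-3) = -2.0000
Iteration 2:
  u = (6 - (2)·-2.0000) / (4) = 2.5000
  v = (12 - (-2)·1.0000) / (-3) = -4.6667
Residual b − A·x = (5.3334, 2.9999); ∞-norm = 5.3334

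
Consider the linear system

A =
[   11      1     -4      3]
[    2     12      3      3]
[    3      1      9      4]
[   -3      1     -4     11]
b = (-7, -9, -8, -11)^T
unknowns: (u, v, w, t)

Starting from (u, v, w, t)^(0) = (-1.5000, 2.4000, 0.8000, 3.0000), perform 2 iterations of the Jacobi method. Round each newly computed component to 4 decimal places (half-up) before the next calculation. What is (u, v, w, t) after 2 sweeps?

Iteration 1:
  u = (-7 - (1)·2.4000 - (-4)·0.8000 - (3)·3.0000) / (11) = -1.3818
  v = (-9 - (2)·-1.5000 - (3)·0.8000 - (3)·3.0000) / (12) = -1.4500
  w = (-8 - (3)·-1.5000 - (1)·2.4000 - (4)·3.0000) / (9) = -1.9889
  t = (-11 - (-3)·-1.5000 - (1)·2.4000 - (-4)·0.8000) / (11) = -1.3364
Iteration 2:
  u = (-7 - (1)·-1.4500 - (-4)·-1.9889 - (3)·-1.3364) / (11) = -0.8633
  v = (-9 - (2)·-1.3818 - (3)·-1.9889 - (3)·-1.3364) / (12) = 0.3116
  w = (-8 - (3)·-1.3818 - (1)·-1.4500 - (4)·-1.3364) / (9) = 0.3268
  t = (-11 - (-3)·-1.3818 - (1)·-1.4500 - (-4)·-1.9889) / (11) = -1.9683

(-0.8633, 0.3116, 0.3268, -1.9683)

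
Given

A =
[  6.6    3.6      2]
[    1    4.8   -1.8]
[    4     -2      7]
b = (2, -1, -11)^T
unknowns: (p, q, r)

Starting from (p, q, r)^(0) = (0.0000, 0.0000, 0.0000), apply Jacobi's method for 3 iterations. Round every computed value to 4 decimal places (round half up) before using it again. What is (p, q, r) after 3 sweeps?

Iteration 1:
  p = (2 - (3.6)·0.0000 - (2)·0.0000) / (6.6) = 0.3030
  q = (-1 - (1)·0.0000 - (-1.8)·0.0000) / (4.8) = -0.2083
  r = (-11 - (4)·0.0000 - (-2)·0.0000) / (7) = -1.5714
Iteration 2:
  p = (2 - (3.6)·-0.2083 - (2)·-1.5714) / (6.6) = 0.8928
  q = (-1 - (1)·0.3030 - (-1.8)·-1.5714) / (4.8) = -0.8607
  r = (-11 - (4)·0.3030 - (-2)·-0.2083) / (7) = -1.8041
Iteration 3:
  p = (2 - (3.6)·-0.8607 - (2)·-1.8041) / (6.6) = 1.3192
  q = (-1 - (1)·0.8928 - (-1.8)·-1.8041) / (4.8) = -1.0709
  r = (-11 - (4)·0.8928 - (-2)·-0.8607) / (7) = -2.3275

(1.3192, -1.0709, -2.3275)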